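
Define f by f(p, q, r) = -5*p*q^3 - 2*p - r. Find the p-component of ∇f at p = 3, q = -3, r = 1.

133

(∇f)_1 = ∂f/∂p = -5*q^3 - 2
At (3, -3, 1): 133.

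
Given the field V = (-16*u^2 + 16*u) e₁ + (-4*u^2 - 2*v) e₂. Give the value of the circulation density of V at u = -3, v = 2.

24

∂V₂/∂u = -8*u
∂V₁/∂v = 0
Scalar curl = -8*u
At (-3, 2): 24.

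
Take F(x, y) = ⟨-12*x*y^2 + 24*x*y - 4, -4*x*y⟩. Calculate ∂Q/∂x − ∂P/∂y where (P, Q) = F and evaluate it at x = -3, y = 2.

-80

∂F₂/∂x = -4*y
∂F₁/∂y = -24*x*y + 24*x
Scalar curl = 24*x*y - 24*x - 4*y
At (-3, 2): -80.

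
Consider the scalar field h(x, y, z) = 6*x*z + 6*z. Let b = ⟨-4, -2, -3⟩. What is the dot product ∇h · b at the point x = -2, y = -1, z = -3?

∂h/∂x = 6*z
∂h/∂y = 0
∂h/∂z = 6*x + 6
∇h at (-2, -1, -3) = (-18, 0, -6)
∇h · b = (-18)(-4) + (0)(-2) + (-6)(-3) = 90

90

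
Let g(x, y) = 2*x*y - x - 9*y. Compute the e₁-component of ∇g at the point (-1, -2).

-5

(∇g)_1 = ∂g/∂x = 2*y - 1
At (-1, -2): -5.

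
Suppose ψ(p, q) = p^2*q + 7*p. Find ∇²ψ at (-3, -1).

∂²ψ/∂p² = 2*q
∂²ψ/∂q² = 0
∇²ψ = 2*q
At (-3, -1): -2.

-2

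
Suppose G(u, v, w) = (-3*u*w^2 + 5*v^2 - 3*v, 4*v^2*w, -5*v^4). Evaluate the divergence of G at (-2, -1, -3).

∂G₁/∂u = -3*w^2
∂G₂/∂v = 8*v*w
∂G₃/∂w = 0
∇·G = 8*v*w - 3*w^2
At (-2, -1, -3): -3.

-3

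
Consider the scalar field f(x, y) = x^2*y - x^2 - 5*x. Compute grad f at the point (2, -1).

∂f/∂x = 2*x*y - 2*x - 5
∂f/∂y = x^2
∇f = (2*x*y - 2*x - 5, x^2)
At (2, -1): (-13, 4).

(-13, 4)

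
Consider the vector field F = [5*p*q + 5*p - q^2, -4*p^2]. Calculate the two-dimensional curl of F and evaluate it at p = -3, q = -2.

35

∂F₂/∂p = -8*p
∂F₁/∂q = 5*p - 2*q
Scalar curl = -13*p + 2*q
At (-3, -2): 35.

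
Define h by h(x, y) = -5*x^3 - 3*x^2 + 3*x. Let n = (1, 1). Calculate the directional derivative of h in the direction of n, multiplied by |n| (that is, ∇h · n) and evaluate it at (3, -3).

∂h/∂x = -15*x^2 - 6*x + 3
∂h/∂y = 0
∇h at (3, -3) = (-150, 0)
∇h · n = (-150)(1) + (0)(1) = -150

-150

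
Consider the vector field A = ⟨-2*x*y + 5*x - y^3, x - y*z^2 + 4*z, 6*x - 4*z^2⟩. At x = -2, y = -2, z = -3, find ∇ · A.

24

∂A₁/∂x = -2*y + 5
∂A₂/∂y = -z^2
∂A₃/∂z = -8*z
∇·A = -2*y - z^2 - 8*z + 5
At (-2, -2, -3): 24.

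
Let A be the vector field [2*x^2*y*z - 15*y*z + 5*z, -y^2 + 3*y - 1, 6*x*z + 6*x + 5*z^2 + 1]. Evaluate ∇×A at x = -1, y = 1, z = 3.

(∇×A)₁ = ∂A₃/∂y − ∂A₂/∂z = 0
(∇×A)₂ = ∂A₁/∂z − ∂A₃/∂x = 2*x^2*y - 15*y - 6*z - 1
(∇×A)₃ = ∂A₂/∂x − ∂A₁/∂y = -2*x^2*z + 15*z
∇×A = (0, 2*x^2*y - 15*y - 6*z - 1, -2*x^2*z + 15*z)
At (-1, 1, 3): (0, -32, 39).

(0, -32, 39)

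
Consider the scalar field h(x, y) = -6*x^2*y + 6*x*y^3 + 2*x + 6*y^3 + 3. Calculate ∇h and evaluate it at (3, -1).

∂h/∂x = -12*x*y + 6*y^3 + 2
∂h/∂y = -6*x^2 + 18*x*y^2 + 18*y^2
∇h = (-12*x*y + 6*y^3 + 2, -6*x^2 + 18*x*y^2 + 18*y^2)
At (3, -1): (32, 18).

(32, 18)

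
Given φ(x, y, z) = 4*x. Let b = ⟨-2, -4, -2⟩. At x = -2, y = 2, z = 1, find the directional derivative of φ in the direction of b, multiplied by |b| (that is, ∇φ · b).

∂φ/∂x = 4
∂φ/∂y = 0
∂φ/∂z = 0
∇φ at (-2, 2, 1) = (4, 0, 0)
∇φ · b = (4)(-2) + (0)(-4) + (0)(-2) = -8

-8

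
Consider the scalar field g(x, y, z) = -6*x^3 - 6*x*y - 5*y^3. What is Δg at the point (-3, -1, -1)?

∂²g/∂x² = -36*x
∂²g/∂y² = -30*y
∂²g/∂z² = 0
∇²g = -36*x - 30*y
At (-3, -1, -1): 138.

138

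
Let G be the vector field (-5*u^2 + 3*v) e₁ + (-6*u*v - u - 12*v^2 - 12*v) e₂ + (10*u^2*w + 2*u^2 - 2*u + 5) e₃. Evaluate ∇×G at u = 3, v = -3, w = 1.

(∇×G)₁ = ∂G₃/∂v − ∂G₂/∂w = 0
(∇×G)₂ = ∂G₁/∂w − ∂G₃/∂u = -20*u*w - 4*u + 2
(∇×G)₃ = ∂G₂/∂u − ∂G₁/∂v = -6*v - 4
∇×G = (0, -20*u*w - 4*u + 2, -6*v - 4)
At (3, -3, 1): (0, -70, 14).

(0, -70, 14)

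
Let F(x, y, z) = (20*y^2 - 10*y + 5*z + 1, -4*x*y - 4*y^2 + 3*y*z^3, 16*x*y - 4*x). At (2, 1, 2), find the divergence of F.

8

∂F₁/∂x = 0
∂F₂/∂y = -4*x - 8*y + 3*z^3
∂F₃/∂z = 0
∇·F = -4*x - 8*y + 3*z^3
At (2, 1, 2): 8.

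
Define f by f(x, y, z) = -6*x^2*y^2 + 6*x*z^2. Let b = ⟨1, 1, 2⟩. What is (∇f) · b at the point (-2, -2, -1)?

∂f/∂x = -12*x*y^2 + 6*z^2
∂f/∂y = -12*x^2*y
∂f/∂z = 12*x*z
∇f at (-2, -2, -1) = (102, 96, 24)
∇f · b = (102)(1) + (96)(1) + (24)(2) = 246

246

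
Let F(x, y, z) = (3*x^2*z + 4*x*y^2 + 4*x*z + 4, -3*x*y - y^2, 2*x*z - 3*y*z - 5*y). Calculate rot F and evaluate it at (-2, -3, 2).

(∇×F)₁ = ∂F₃/∂y − ∂F₂/∂z = -3*z - 5
(∇×F)₂ = ∂F₁/∂z − ∂F₃/∂x = 3*x^2 + 4*x - 2*z
(∇×F)₃ = ∂F₂/∂x − ∂F₁/∂y = -8*x*y - 3*y
∇×F = (-3*z - 5, 3*x^2 + 4*x - 2*z, -8*x*y - 3*y)
At (-2, -3, 2): (-11, 0, -39).

(-11, 0, -39)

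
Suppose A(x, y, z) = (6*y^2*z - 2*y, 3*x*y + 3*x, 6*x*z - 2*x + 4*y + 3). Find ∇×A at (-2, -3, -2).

(∇×A)₁ = ∂A₃/∂y − ∂A₂/∂z = 4
(∇×A)₂ = ∂A₁/∂z − ∂A₃/∂x = 6*y^2 - 6*z + 2
(∇×A)₃ = ∂A₂/∂x − ∂A₁/∂y = -12*y*z + 3*y + 5
∇×A = (4, 6*y^2 - 6*z + 2, -12*y*z + 3*y + 5)
At (-2, -3, -2): (4, 68, -76).

(4, 68, -76)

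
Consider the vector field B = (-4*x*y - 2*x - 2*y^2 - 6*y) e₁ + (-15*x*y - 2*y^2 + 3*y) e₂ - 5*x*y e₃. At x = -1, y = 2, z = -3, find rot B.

(∇×B)₁ = ∂B₃/∂y − ∂B₂/∂z = -5*x
(∇×B)₂ = ∂B₁/∂z − ∂B₃/∂x = 5*y
(∇×B)₃ = ∂B₂/∂x − ∂B₁/∂y = 4*x - 11*y + 6
∇×B = (-5*x, 5*y, 4*x - 11*y + 6)
At (-1, 2, -3): (5, 10, -20).

(5, 10, -20)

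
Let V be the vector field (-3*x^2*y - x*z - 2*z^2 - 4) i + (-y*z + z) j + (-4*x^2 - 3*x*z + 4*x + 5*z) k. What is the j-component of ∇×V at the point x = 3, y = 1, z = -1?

(∇×V)_2 = ∂V₁/∂z − ∂V₃/∂x
= -x - 4*z − (-8*x - 3*z + 4)
= 7*x - z - 4
At (3, 1, -1): 18.

18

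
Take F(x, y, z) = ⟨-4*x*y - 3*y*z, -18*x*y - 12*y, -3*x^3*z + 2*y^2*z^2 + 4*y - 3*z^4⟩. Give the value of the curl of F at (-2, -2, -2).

(∇×F)₁ = ∂F₃/∂y − ∂F₂/∂z = 4*y*z^2 + 4
(∇×F)₂ = ∂F₁/∂z − ∂F₃/∂x = 9*x^2*z - 3*y
(∇×F)₃ = ∂F₂/∂x − ∂F₁/∂y = 4*x - 18*y + 3*z
∇×F = (4*y*z^2 + 4, 9*x^2*z - 3*y, 4*x - 18*y + 3*z)
At (-2, -2, -2): (-28, -66, 22).

(-28, -66, 22)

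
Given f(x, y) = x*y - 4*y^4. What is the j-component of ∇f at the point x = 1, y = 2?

-127

(∇f)_2 = ∂f/∂y = x - 16*y^3
At (1, 2): -127.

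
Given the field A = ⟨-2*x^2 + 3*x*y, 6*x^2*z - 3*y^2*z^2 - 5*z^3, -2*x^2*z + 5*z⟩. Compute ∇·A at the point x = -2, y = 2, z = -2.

∂A₁/∂x = -4*x + 3*y
∂A₂/∂y = -6*y*z^2
∂A₃/∂z = -2*x^2 + 5
∇·A = -2*x^2 - 4*x - 6*y*z^2 + 3*y + 5
At (-2, 2, -2): -37.

-37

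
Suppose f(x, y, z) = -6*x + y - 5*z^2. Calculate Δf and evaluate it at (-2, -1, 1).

-10

∂²f/∂x² = 0
∂²f/∂y² = 0
∂²f/∂z² = -10
∇²f = -10
At (-2, -1, 1): -10.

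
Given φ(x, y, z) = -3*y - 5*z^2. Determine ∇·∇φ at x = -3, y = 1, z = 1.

-10

∂²φ/∂x² = 0
∂²φ/∂y² = 0
∂²φ/∂z² = -10
∇²φ = -10
At (-3, 1, 1): -10.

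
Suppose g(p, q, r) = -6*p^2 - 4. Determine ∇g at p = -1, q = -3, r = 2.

∂g/∂p = -12*p
∂g/∂q = 0
∂g/∂r = 0
∇g = (-12*p, 0, 0)
At (-1, -3, 2): (12, 0, 0).

(12, 0, 0)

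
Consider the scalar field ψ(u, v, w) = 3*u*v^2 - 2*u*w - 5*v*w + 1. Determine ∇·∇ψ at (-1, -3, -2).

∂²ψ/∂u² = 0
∂²ψ/∂v² = 6*u
∂²ψ/∂w² = 0
∇²ψ = 6*u
At (-1, -3, -2): -6.

-6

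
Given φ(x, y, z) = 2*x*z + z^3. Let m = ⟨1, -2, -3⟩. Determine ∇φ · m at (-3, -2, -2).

∂φ/∂x = 2*z
∂φ/∂y = 0
∂φ/∂z = 2*x + 3*z^2
∇φ at (-3, -2, -2) = (-4, 0, 6)
∇φ · m = (-4)(1) + (0)(-2) + (6)(-3) = -22

-22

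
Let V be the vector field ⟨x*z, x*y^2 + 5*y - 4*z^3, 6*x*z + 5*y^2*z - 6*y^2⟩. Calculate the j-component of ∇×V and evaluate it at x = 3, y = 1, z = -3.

(∇×V)_2 = ∂V₁/∂z − ∂V₃/∂x
= x − (6*z)
= x - 6*z
At (3, 1, -3): 21.

21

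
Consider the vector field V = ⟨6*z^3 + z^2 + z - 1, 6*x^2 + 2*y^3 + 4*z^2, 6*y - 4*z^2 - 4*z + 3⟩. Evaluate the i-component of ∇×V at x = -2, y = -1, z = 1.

-2

(∇×V)_1 = ∂V₃/∂y − ∂V₂/∂z
= 6 − (8*z)
= -8*z + 6
At (-2, -1, 1): -2.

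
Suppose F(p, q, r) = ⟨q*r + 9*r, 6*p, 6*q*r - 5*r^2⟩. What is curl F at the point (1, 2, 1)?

(∇×F)₁ = ∂F₃/∂q − ∂F₂/∂r = 6*r
(∇×F)₂ = ∂F₁/∂r − ∂F₃/∂p = q + 9
(∇×F)₃ = ∂F₂/∂p − ∂F₁/∂q = -r + 6
∇×F = (6*r, q + 9, -r + 6)
At (1, 2, 1): (6, 11, 5).

(6, 11, 5)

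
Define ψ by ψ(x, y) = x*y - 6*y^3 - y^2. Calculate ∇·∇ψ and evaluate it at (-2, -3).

∂²ψ/∂x² = 0
∂²ψ/∂y² = -2*(18*y + 1)
∇²ψ = -36*y - 2
At (-2, -3): 106.

106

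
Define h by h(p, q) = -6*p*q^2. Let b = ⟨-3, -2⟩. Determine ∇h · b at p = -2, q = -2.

168

∂h/∂p = -6*q^2
∂h/∂q = -12*p*q
∇h at (-2, -2) = (-24, -48)
∇h · b = (-24)(-3) + (-48)(-2) = 168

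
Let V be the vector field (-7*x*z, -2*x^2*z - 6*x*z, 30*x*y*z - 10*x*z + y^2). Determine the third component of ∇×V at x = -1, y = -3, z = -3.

(∇×V)_3 = ∂V₂/∂x − ∂V₁/∂y
= -4*x*z - 6*z − (0)
= -4*x*z - 6*z
At (-1, -3, -3): 6.

6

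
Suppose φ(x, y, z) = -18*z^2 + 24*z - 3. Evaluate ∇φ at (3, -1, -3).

(0, 0, 132)

∂φ/∂x = 0
∂φ/∂y = 0
∂φ/∂z = -36*z + 24
∇φ = (0, 0, -36*z + 24)
At (3, -1, -3): (0, 0, 132).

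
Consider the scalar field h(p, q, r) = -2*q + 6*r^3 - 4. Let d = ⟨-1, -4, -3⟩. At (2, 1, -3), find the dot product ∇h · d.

-478

∂h/∂p = 0
∂h/∂q = -2
∂h/∂r = 18*r^2
∇h at (2, 1, -3) = (0, -2, 162)
∇h · d = (0)(-1) + (-2)(-4) + (162)(-3) = -478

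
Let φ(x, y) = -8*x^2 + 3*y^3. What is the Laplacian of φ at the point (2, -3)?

-70

∂²φ/∂x² = -16
∂²φ/∂y² = 18*y
∇²φ = 18*y - 16
At (2, -3): -70.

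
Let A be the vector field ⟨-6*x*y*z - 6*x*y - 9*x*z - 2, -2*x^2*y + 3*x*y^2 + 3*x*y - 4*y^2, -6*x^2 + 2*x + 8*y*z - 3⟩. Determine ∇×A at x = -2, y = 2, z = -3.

(∇×A)₁ = ∂A₃/∂y − ∂A₂/∂z = 8*z
(∇×A)₂ = ∂A₁/∂z − ∂A₃/∂x = -6*x*y + 3*x - 2
(∇×A)₃ = ∂A₂/∂x − ∂A₁/∂y = -4*x*y + 6*x*z + 6*x + 3*y^2 + 3*y
∇×A = (8*z, -6*x*y + 3*x - 2, -4*x*y + 6*x*z + 6*x + 3*y^2 + 3*y)
At (-2, 2, -3): (-24, 16, 58).

(-24, 16, 58)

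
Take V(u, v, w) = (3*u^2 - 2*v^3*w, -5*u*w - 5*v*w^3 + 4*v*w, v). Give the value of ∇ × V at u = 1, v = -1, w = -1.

(-5, 2, -1)

(∇×V)₁ = ∂V₃/∂v − ∂V₂/∂w = 5*u + 15*v*w^2 - 4*v + 1
(∇×V)₂ = ∂V₁/∂w − ∂V₃/∂u = -2*v^3
(∇×V)₃ = ∂V₂/∂u − ∂V₁/∂v = 6*v^2*w - 5*w
∇×V = (5*u + 15*v*w^2 - 4*v + 1, -2*v^3, 6*v^2*w - 5*w)
At (1, -1, -1): (-5, 2, -1).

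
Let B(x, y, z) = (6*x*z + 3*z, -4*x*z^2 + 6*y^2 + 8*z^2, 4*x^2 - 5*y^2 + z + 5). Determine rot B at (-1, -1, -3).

(∇×B)₁ = ∂B₃/∂y − ∂B₂/∂z = 8*x*z - 10*y - 16*z
(∇×B)₂ = ∂B₁/∂z − ∂B₃/∂x = -2*x + 3
(∇×B)₃ = ∂B₂/∂x − ∂B₁/∂y = -4*z^2
∇×B = (8*x*z - 10*y - 16*z, -2*x + 3, -4*z^2)
At (-1, -1, -3): (82, 5, -36).

(82, 5, -36)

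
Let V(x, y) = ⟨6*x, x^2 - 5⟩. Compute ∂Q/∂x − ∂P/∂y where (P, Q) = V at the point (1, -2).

2

∂V₂/∂x = 2*x
∂V₁/∂y = 0
Scalar curl = 2*x
At (1, -2): 2.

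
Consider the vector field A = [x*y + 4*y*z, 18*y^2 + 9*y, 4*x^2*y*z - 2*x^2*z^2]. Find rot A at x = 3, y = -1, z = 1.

(∇×A)₁ = ∂A₃/∂y − ∂A₂/∂z = 4*x^2*z
(∇×A)₂ = ∂A₁/∂z − ∂A₃/∂x = -8*x*y*z + 4*x*z^2 + 4*y
(∇×A)₃ = ∂A₂/∂x − ∂A₁/∂y = -x - 4*z
∇×A = (4*x^2*z, -8*x*y*z + 4*x*z^2 + 4*y, -x - 4*z)
At (3, -1, 1): (36, 32, -7).

(36, 32, -7)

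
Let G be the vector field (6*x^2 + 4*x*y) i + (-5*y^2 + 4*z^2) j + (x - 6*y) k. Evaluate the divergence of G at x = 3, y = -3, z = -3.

∂G₁/∂x = 12*x + 4*y
∂G₂/∂y = -10*y
∂G₃/∂z = 0
∇·G = 12*x - 6*y
At (3, -3, -3): 54.

54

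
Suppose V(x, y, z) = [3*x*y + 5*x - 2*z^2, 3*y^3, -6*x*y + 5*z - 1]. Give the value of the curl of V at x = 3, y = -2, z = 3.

(-18, -24, -9)

(∇×V)₁ = ∂V₃/∂y − ∂V₂/∂z = -6*x
(∇×V)₂ = ∂V₁/∂z − ∂V₃/∂x = 6*y - 4*z
(∇×V)₃ = ∂V₂/∂x − ∂V₁/∂y = -3*x
∇×V = (-6*x, 6*y - 4*z, -3*x)
At (3, -2, 3): (-18, -24, -9).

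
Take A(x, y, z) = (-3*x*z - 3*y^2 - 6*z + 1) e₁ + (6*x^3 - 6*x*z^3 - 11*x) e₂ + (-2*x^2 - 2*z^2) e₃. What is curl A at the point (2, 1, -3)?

(324, -4, 229)

(∇×A)₁ = ∂A₃/∂y − ∂A₂/∂z = 18*x*z^2
(∇×A)₂ = ∂A₁/∂z − ∂A₃/∂x = x - 6
(∇×A)₃ = ∂A₂/∂x − ∂A₁/∂y = 18*x^2 + 6*y - 6*z^3 - 11
∇×A = (18*x*z^2, x - 6, 18*x^2 + 6*y - 6*z^3 - 11)
At (2, 1, -3): (324, -4, 229).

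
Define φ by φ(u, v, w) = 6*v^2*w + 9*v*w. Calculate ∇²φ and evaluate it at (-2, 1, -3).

∂²φ/∂u² = 0
∂²φ/∂v² = 12*w
∂²φ/∂w² = 0
∇²φ = 12*w
At (-2, 1, -3): -36.

-36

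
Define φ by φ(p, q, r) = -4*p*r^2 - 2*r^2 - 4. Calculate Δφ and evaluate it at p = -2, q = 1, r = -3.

∂²φ/∂p² = 0
∂²φ/∂q² = 0
∂²φ/∂r² = -4*(2*p + 1)
∇²φ = -8*p - 4
At (-2, 1, -3): 12.

12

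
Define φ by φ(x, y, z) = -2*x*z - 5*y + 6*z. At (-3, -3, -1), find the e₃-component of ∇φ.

(∇φ)_3 = ∂φ/∂z = -2*x + 6
At (-3, -3, -1): 12.

12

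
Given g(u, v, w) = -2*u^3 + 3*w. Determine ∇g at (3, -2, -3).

(-54, 0, 3)

∂g/∂u = -6*u^2
∂g/∂v = 0
∂g/∂w = 3
∇g = (-6*u^2, 0, 3)
At (3, -2, -3): (-54, 0, 3).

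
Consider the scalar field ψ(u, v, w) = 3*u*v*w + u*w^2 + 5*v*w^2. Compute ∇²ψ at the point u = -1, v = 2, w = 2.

∂²ψ/∂u² = 0
∂²ψ/∂v² = 0
∂²ψ/∂w² = 2*(u + 5*v)
∇²ψ = 2*u + 10*v
At (-1, 2, 2): 18.

18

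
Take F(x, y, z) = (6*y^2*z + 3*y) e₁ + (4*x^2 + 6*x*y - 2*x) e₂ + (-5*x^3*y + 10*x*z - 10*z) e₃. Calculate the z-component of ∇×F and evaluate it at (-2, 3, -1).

33

(∇×F)_3 = ∂F₂/∂x − ∂F₁/∂y
= 8*x + 6*y - 2 − (12*y*z + 3)
= 8*x - 12*y*z + 6*y - 5
At (-2, 3, -1): 33.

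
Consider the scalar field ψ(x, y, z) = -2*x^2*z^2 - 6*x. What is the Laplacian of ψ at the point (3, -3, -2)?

∂²ψ/∂x² = -4*z^2
∂²ψ/∂y² = 0
∂²ψ/∂z² = -4*x^2
∇²ψ = -4*x^2 - 4*z^2
At (3, -3, -2): -52.

-52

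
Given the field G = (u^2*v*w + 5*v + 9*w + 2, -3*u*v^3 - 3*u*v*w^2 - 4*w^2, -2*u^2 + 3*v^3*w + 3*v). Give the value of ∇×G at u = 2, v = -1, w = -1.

(∇×G)₁ = ∂G₃/∂v − ∂G₂/∂w = 6*u*v*w + 9*v^2*w + 8*w + 3
(∇×G)₂ = ∂G₁/∂w − ∂G₃/∂u = u^2*v + 4*u + 9
(∇×G)₃ = ∂G₂/∂u − ∂G₁/∂v = -u^2*w - 3*v^3 - 3*v*w^2 - 5
∇×G = (6*u*v*w + 9*v^2*w + 8*w + 3, u^2*v + 4*u + 9, -u^2*w - 3*v^3 - 3*v*w^2 - 5)
At (2, -1, -1): (-2, 13, 5).

(-2, 13, 5)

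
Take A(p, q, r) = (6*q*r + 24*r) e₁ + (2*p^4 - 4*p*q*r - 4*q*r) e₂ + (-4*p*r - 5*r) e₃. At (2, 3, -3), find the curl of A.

(∇×A)₁ = ∂A₃/∂q − ∂A₂/∂r = 4*p*q + 4*q
(∇×A)₂ = ∂A₁/∂r − ∂A₃/∂p = 6*q + 4*r + 24
(∇×A)₃ = ∂A₂/∂p − ∂A₁/∂q = 8*p^3 - 4*q*r - 6*r
∇×A = (4*p*q + 4*q, 6*q + 4*r + 24, 8*p^3 - 4*q*r - 6*r)
At (2, 3, -3): (36, 30, 118).

(36, 30, 118)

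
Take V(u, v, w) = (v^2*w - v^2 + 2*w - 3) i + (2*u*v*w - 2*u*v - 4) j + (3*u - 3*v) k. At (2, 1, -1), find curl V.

(∇×V)₁ = ∂V₃/∂v − ∂V₂/∂w = -2*u*v - 3
(∇×V)₂ = ∂V₁/∂w − ∂V₃/∂u = v^2 - 1
(∇×V)₃ = ∂V₂/∂u − ∂V₁/∂v = 0
∇×V = (-2*u*v - 3, v^2 - 1, 0)
At (2, 1, -1): (-7, 0, 0).

(-7, 0, 0)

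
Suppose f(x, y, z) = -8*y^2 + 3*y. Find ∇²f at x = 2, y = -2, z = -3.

∂²f/∂x² = 0
∂²f/∂y² = -16
∂²f/∂z² = 0
∇²f = -16
At (2, -2, -3): -16.

-16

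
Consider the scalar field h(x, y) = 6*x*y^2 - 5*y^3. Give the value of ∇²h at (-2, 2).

-84

∂²h/∂x² = 0
∂²h/∂y² = 6*(2*x - 5*y)
∇²h = 12*x - 30*y
At (-2, 2): -84.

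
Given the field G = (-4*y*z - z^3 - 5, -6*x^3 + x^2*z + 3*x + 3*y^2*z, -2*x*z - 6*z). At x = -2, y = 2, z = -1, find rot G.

(∇×G)₁ = ∂G₃/∂y − ∂G₂/∂z = -x^2 - 3*y^2
(∇×G)₂ = ∂G₁/∂z − ∂G₃/∂x = -4*y - 3*z^2 + 2*z
(∇×G)₃ = ∂G₂/∂x − ∂G₁/∂y = -18*x^2 + 2*x*z + 4*z + 3
∇×G = (-x^2 - 3*y^2, -4*y - 3*z^2 + 2*z, -18*x^2 + 2*x*z + 4*z + 3)
At (-2, 2, -1): (-16, -13, -69).

(-16, -13, -69)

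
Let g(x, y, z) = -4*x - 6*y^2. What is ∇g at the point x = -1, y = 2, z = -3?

∂g/∂x = -4
∂g/∂y = -12*y
∂g/∂z = 0
∇g = (-4, -12*y, 0)
At (-1, 2, -3): (-4, -24, 0).

(-4, -24, 0)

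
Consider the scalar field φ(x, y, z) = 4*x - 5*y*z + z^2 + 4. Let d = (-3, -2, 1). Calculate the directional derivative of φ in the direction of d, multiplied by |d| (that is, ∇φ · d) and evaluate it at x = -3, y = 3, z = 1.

∂φ/∂x = 4
∂φ/∂y = -5*z
∂φ/∂z = -5*y + 2*z
∇φ at (-3, 3, 1) = (4, -5, -13)
∇φ · d = (4)(-3) + (-5)(-2) + (-13)(1) = -15

-15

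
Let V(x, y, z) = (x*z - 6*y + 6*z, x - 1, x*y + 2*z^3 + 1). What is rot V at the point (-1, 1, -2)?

(∇×V)₁ = ∂V₃/∂y − ∂V₂/∂z = x
(∇×V)₂ = ∂V₁/∂z − ∂V₃/∂x = x - y + 6
(∇×V)₃ = ∂V₂/∂x − ∂V₁/∂y = 7
∇×V = (x, x - y + 6, 7)
At (-1, 1, -2): (-1, 4, 7).

(-1, 4, 7)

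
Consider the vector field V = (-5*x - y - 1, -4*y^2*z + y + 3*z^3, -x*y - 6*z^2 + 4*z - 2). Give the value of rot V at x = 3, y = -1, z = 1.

(-8, -1, 1)

(∇×V)₁ = ∂V₃/∂y − ∂V₂/∂z = -x + 4*y^2 - 9*z^2
(∇×V)₂ = ∂V₁/∂z − ∂V₃/∂x = y
(∇×V)₃ = ∂V₂/∂x − ∂V₁/∂y = 1
∇×V = (-x + 4*y^2 - 9*z^2, y, 1)
At (3, -1, 1): (-8, -1, 1).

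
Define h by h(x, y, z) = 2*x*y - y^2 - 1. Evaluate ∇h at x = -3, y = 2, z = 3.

(4, -10, 0)

∂h/∂x = 2*y
∂h/∂y = 2*x - 2*y
∂h/∂z = 0
∇h = (2*y, 2*x - 2*y, 0)
At (-3, 2, 3): (4, -10, 0).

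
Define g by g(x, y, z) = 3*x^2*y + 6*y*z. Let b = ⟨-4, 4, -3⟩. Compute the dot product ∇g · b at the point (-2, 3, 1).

∂g/∂x = 6*x*y
∂g/∂y = 3*x^2 + 6*z
∂g/∂z = 6*y
∇g at (-2, 3, 1) = (-36, 18, 18)
∇g · b = (-36)(-4) + (18)(4) + (18)(-3) = 162

162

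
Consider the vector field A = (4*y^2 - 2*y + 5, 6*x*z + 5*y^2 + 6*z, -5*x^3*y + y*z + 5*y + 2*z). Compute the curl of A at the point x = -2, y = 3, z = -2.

(∇×A)₁ = ∂A₃/∂y − ∂A₂/∂z = -5*x^3 - 6*x + z - 1
(∇×A)₂ = ∂A₁/∂z − ∂A₃/∂x = 15*x^2*y
(∇×A)₃ = ∂A₂/∂x − ∂A₁/∂y = -8*y + 6*z + 2
∇×A = (-5*x^3 - 6*x + z - 1, 15*x^2*y, -8*y + 6*z + 2)
At (-2, 3, -2): (49, 180, -34).

(49, 180, -34)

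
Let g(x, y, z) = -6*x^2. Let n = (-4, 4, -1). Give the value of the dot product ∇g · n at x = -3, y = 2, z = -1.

∂g/∂x = -12*x
∂g/∂y = 0
∂g/∂z = 0
∇g at (-3, 2, -1) = (36, 0, 0)
∇g · n = (36)(-4) + (0)(4) + (0)(-1) = -144

-144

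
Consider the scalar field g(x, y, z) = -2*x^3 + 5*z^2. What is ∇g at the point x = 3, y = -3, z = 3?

∂g/∂x = -6*x^2
∂g/∂y = 0
∂g/∂z = 10*z
∇g = (-6*x^2, 0, 10*z)
At (3, -3, 3): (-54, 0, 30).

(-54, 0, 30)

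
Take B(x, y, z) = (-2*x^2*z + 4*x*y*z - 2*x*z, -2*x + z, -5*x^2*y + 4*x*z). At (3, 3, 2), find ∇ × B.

(∇×B)₁ = ∂B₃/∂y − ∂B₂/∂z = -5*x^2 - 1
(∇×B)₂ = ∂B₁/∂z − ∂B₃/∂x = -2*x^2 + 14*x*y - 2*x - 4*z
(∇×B)₃ = ∂B₂/∂x − ∂B₁/∂y = -4*x*z - 2
∇×B = (-5*x^2 - 1, -2*x^2 + 14*x*y - 2*x - 4*z, -4*x*z - 2)
At (3, 3, 2): (-46, 94, -26).

(-46, 94, -26)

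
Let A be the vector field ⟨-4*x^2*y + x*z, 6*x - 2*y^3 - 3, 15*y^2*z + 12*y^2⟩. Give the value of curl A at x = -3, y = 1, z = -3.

(∇×A)₁ = ∂A₃/∂y − ∂A₂/∂z = 30*y*z + 24*y
(∇×A)₂ = ∂A₁/∂z − ∂A₃/∂x = x
(∇×A)₃ = ∂A₂/∂x − ∂A₁/∂y = 4*x^2 + 6
∇×A = (30*y*z + 24*y, x, 4*x^2 + 6)
At (-3, 1, -3): (-66, -3, 42).

(-66, -3, 42)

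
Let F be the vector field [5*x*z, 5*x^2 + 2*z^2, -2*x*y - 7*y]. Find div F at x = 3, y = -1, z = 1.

∂F₁/∂x = 5*z
∂F₂/∂y = 0
∂F₃/∂z = 0
∇·F = 5*z
At (3, -1, 1): 5.

5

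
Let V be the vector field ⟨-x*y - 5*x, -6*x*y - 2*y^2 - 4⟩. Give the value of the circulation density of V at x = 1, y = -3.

∂V₂/∂x = -6*y
∂V₁/∂y = -x
Scalar curl = x - 6*y
At (1, -3): 19.

19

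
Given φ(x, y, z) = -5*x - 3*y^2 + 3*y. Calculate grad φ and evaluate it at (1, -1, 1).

(-5, 9, 0)

∂φ/∂x = -5
∂φ/∂y = -6*y + 3
∂φ/∂z = 0
∇φ = (-5, -6*y + 3, 0)
At (1, -1, 1): (-5, 9, 0).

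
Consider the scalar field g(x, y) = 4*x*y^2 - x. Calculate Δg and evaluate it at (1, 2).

8

∂²g/∂x² = 0
∂²g/∂y² = 8*x
∇²g = 8*x
At (1, 2): 8.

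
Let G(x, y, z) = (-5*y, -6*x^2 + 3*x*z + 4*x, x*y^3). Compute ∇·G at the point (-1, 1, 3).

∂G₁/∂x = 0
∂G₂/∂y = 0
∂G₃/∂z = 0
∇·G = 0
At (-1, 1, 3): 0.

0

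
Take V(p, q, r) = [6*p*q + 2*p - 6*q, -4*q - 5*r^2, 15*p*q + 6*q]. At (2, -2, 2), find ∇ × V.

(∇×V)₁ = ∂V₃/∂q − ∂V₂/∂r = 15*p + 10*r + 6
(∇×V)₂ = ∂V₁/∂r − ∂V₃/∂p = -15*q
(∇×V)₃ = ∂V₂/∂p − ∂V₁/∂q = -6*p + 6
∇×V = (15*p + 10*r + 6, -15*q, -6*p + 6)
At (2, -2, 2): (56, 30, -6).

(56, 30, -6)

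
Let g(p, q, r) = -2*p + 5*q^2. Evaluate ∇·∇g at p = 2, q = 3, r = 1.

∂²g/∂p² = 0
∂²g/∂q² = 10
∂²g/∂r² = 0
∇²g = 10
At (2, 3, 1): 10.

10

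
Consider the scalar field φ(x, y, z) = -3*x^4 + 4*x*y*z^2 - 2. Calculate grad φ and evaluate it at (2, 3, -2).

∂φ/∂x = -12*x^3 + 4*y*z^2
∂φ/∂y = 4*x*z^2
∂φ/∂z = 8*x*y*z
∇φ = (-12*x^3 + 4*y*z^2, 4*x*z^2, 8*x*y*z)
At (2, 3, -2): (-48, 32, -96).

(-48, 32, -96)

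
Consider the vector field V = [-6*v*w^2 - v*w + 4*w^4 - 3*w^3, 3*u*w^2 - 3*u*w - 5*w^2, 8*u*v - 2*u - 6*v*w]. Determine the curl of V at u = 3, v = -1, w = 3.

(-9, 398, 75)

(∇×V)₁ = ∂V₃/∂v − ∂V₂/∂w = -6*u*w + 11*u + 4*w
(∇×V)₂ = ∂V₁/∂w − ∂V₃/∂u = -12*v*w - 9*v + 16*w^3 - 9*w^2 + 2
(∇×V)₃ = ∂V₂/∂u − ∂V₁/∂v = 9*w^2 - 2*w
∇×V = (-6*u*w + 11*u + 4*w, -12*v*w - 9*v + 16*w^3 - 9*w^2 + 2, 9*w^2 - 2*w)
At (3, -1, 3): (-9, 398, 75).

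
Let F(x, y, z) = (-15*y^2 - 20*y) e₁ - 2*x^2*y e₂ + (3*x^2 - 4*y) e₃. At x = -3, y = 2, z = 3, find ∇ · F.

-18

∂F₁/∂x = 0
∂F₂/∂y = -2*x^2
∂F₃/∂z = 0
∇·F = -2*x^2
At (-3, 2, 3): -18.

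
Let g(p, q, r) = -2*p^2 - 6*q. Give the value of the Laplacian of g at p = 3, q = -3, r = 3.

-4

∂²g/∂p² = -4
∂²g/∂q² = 0
∂²g/∂r² = 0
∇²g = -4
At (3, -3, 3): -4.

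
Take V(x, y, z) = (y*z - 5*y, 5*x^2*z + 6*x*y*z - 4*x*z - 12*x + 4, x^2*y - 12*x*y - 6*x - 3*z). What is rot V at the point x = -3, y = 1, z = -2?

(∇×V)₁ = ∂V₃/∂y − ∂V₂/∂z = -4*x^2 - 6*x*y - 8*x
(∇×V)₂ = ∂V₁/∂z − ∂V₃/∂x = -2*x*y + 13*y + 6
(∇×V)₃ = ∂V₂/∂x − ∂V₁/∂y = 10*x*z + 6*y*z - 5*z - 7
∇×V = (-4*x^2 - 6*x*y - 8*x, -2*x*y + 13*y + 6, 10*x*z + 6*y*z - 5*z - 7)
At (-3, 1, -2): (6, 25, 51).

(6, 25, 51)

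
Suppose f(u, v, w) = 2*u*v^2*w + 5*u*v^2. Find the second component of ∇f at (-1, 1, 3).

-22

(∇f)_2 = ∂f/∂v = 4*u*v*w + 10*u*v
At (-1, 1, 3): -22.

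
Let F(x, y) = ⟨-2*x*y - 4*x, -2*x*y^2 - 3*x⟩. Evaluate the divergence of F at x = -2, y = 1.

2

∂F₁/∂x = -2*y - 4
∂F₂/∂y = -4*x*y
∇·F = -4*x*y - 2*y - 4
At (-2, 1): 2.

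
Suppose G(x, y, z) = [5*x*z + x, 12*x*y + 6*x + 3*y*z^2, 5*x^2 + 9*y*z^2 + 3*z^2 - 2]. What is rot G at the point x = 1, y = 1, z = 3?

(∇×G)₁ = ∂G₃/∂y − ∂G₂/∂z = -6*y*z + 9*z^2
(∇×G)₂ = ∂G₁/∂z − ∂G₃/∂x = -5*x
(∇×G)₃ = ∂G₂/∂x − ∂G₁/∂y = 12*y + 6
∇×G = (-6*y*z + 9*z^2, -5*x, 12*y + 6)
At (1, 1, 3): (63, -5, 18).

(63, -5, 18)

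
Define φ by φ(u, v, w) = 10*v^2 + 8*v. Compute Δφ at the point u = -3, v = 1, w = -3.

20

∂²φ/∂u² = 0
∂²φ/∂v² = 20
∂²φ/∂w² = 0
∇²φ = 20
At (-3, 1, -3): 20.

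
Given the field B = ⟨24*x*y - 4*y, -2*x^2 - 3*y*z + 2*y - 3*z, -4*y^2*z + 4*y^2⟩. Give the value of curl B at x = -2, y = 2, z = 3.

(∇×B)₁ = ∂B₃/∂y − ∂B₂/∂z = -8*y*z + 11*y + 3
(∇×B)₂ = ∂B₁/∂z − ∂B₃/∂x = 0
(∇×B)₃ = ∂B₂/∂x − ∂B₁/∂y = -28*x + 4
∇×B = (-8*y*z + 11*y + 3, 0, -28*x + 4)
At (-2, 2, 3): (-23, 0, 60).

(-23, 0, 60)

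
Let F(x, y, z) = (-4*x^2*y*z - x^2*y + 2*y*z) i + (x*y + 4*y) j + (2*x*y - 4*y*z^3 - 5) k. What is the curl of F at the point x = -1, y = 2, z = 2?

(-34, -8, 7)

(∇×F)₁ = ∂F₃/∂y − ∂F₂/∂z = 2*x - 4*z^3
(∇×F)₂ = ∂F₁/∂z − ∂F₃/∂x = -4*x^2*y
(∇×F)₃ = ∂F₂/∂x − ∂F₁/∂y = 4*x^2*z + x^2 + y - 2*z
∇×F = (2*x - 4*z^3, -4*x^2*y, 4*x^2*z + x^2 + y - 2*z)
At (-1, 2, 2): (-34, -8, 7).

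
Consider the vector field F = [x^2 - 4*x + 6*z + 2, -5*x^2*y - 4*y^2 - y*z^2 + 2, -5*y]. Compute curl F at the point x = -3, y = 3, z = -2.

(-17, 6, 90)

(∇×F)₁ = ∂F₃/∂y − ∂F₂/∂z = 2*y*z - 5
(∇×F)₂ = ∂F₁/∂z − ∂F₃/∂x = 6
(∇×F)₃ = ∂F₂/∂x − ∂F₁/∂y = -10*x*y
∇×F = (2*y*z - 5, 6, -10*x*y)
At (-3, 3, -2): (-17, 6, 90).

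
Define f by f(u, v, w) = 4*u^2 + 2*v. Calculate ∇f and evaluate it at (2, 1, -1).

∂f/∂u = 8*u
∂f/∂v = 2
∂f/∂w = 0
∇f = (8*u, 2, 0)
At (2, 1, -1): (16, 2, 0).

(16, 2, 0)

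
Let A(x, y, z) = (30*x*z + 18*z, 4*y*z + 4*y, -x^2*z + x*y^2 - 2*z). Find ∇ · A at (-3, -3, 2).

∂A₁/∂x = 30*z
∂A₂/∂y = 4*z + 4
∂A₃/∂z = -x^2 - 2
∇·A = -x^2 + 34*z + 2
At (-3, -3, 2): 61.

61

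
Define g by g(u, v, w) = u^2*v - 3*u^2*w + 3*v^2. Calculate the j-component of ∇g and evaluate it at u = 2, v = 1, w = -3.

(∇g)_2 = ∂g/∂v = u^2 + 6*v
At (2, 1, -3): 10.

10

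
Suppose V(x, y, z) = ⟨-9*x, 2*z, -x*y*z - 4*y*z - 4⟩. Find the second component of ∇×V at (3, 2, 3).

6

(∇×V)_2 = ∂V₁/∂z − ∂V₃/∂x
= 0 − (-y*z)
= y*z
At (3, 2, 3): 6.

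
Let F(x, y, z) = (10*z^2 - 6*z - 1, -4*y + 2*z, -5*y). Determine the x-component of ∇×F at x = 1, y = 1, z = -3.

(∇×F)_1 = ∂F₃/∂y − ∂F₂/∂z
= -5 − (2)
= -7
At (1, 1, -3): -7.

-7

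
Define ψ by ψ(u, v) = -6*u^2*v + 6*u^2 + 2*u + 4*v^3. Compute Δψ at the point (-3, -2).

∂²ψ/∂u² = 12*(-v + 1)
∂²ψ/∂v² = 24*v
∇²ψ = 12*v + 12
At (-3, -2): -12.

-12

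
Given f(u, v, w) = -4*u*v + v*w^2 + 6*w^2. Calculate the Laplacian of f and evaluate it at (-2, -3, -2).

∂²f/∂u² = 0
∂²f/∂v² = 0
∂²f/∂w² = 2*(v + 6)
∇²f = 2*v + 12
At (-2, -3, -2): 6.

6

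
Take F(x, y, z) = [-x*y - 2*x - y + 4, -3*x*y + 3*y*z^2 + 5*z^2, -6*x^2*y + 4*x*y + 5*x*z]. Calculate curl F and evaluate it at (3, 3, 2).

(∇×F)₁ = ∂F₃/∂y − ∂F₂/∂z = -6*x^2 + 4*x - 6*y*z - 10*z
(∇×F)₂ = ∂F₁/∂z − ∂F₃/∂x = 12*x*y - 4*y - 5*z
(∇×F)₃ = ∂F₂/∂x − ∂F₁/∂y = x - 3*y + 1
∇×F = (-6*x^2 + 4*x - 6*y*z - 10*z, 12*x*y - 4*y - 5*z, x - 3*y + 1)
At (3, 3, 2): (-98, 86, -5).

(-98, 86, -5)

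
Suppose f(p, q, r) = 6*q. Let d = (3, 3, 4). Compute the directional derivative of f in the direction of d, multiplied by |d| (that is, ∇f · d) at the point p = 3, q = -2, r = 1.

∂f/∂p = 0
∂f/∂q = 6
∂f/∂r = 0
∇f at (3, -2, 1) = (0, 6, 0)
∇f · d = (0)(3) + (6)(3) + (0)(4) = 18

18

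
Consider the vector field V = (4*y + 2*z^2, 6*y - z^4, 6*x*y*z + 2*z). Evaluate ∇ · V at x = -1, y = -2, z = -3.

∂V₁/∂x = 0
∂V₂/∂y = 6
∂V₃/∂z = 6*x*y + 2
∇·V = 6*x*y + 8
At (-1, -2, -3): 20.

20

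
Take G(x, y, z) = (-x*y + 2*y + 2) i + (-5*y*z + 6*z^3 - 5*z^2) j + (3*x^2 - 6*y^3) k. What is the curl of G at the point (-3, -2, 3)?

(-214, 18, -5)

(∇×G)₁ = ∂G₃/∂y − ∂G₂/∂z = -18*y^2 + 5*y - 18*z^2 + 10*z
(∇×G)₂ = ∂G₁/∂z − ∂G₃/∂x = -6*x
(∇×G)₃ = ∂G₂/∂x − ∂G₁/∂y = x - 2
∇×G = (-18*y^2 + 5*y - 18*z^2 + 10*z, -6*x, x - 2)
At (-3, -2, 3): (-214, 18, -5).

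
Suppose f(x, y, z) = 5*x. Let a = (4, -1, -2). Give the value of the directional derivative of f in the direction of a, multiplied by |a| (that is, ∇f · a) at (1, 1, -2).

∂f/∂x = 5
∂f/∂y = 0
∂f/∂z = 0
∇f at (1, 1, -2) = (5, 0, 0)
∇f · a = (5)(4) + (0)(-1) + (0)(-2) = 20

20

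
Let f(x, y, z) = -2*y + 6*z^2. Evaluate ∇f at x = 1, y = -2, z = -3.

∂f/∂x = 0
∂f/∂y = -2
∂f/∂z = 12*z
∇f = (0, -2, 12*z)
At (1, -2, -3): (0, -2, -36).

(0, -2, -36)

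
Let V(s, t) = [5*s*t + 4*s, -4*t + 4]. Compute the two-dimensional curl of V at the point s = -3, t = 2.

∂V₂/∂s = 0
∂V₁/∂t = 5*s
Scalar curl = -5*s
At (-3, 2): 15.

15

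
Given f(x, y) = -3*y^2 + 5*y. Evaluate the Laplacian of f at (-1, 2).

∂²f/∂x² = 0
∂²f/∂y² = -6
∇²f = -6
At (-1, 2): -6.

-6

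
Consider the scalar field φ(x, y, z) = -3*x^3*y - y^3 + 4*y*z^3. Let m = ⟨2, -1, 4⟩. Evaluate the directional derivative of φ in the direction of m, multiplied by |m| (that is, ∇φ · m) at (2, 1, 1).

-1

∂φ/∂x = -9*x^2*y
∂φ/∂y = -3*x^3 - 3*y^2 + 4*z^3
∂φ/∂z = 12*y*z^2
∇φ at (2, 1, 1) = (-36, -23, 12)
∇φ · m = (-36)(2) + (-23)(-1) + (12)(4) = -1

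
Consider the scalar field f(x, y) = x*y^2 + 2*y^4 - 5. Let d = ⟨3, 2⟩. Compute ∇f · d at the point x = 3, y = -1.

∂f/∂x = y^2
∂f/∂y = 2*x*y + 8*y^3
∇f at (3, -1) = (1, -14)
∇f · d = (1)(3) + (-14)(2) = -25

-25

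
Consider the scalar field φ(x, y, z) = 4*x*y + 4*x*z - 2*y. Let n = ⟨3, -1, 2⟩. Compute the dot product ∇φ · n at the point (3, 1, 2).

50

∂φ/∂x = 4*y + 4*z
∂φ/∂y = 4*x - 2
∂φ/∂z = 4*x
∇φ at (3, 1, 2) = (12, 10, 12)
∇φ · n = (12)(3) + (10)(-1) + (12)(2) = 50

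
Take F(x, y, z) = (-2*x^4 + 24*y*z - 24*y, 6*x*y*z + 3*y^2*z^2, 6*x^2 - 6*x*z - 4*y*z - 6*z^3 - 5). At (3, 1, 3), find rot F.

(-48, 6, -30)

(∇×F)₁ = ∂F₃/∂y − ∂F₂/∂z = -6*x*y - 6*y^2*z - 4*z
(∇×F)₂ = ∂F₁/∂z − ∂F₃/∂x = -12*x + 24*y + 6*z
(∇×F)₃ = ∂F₂/∂x − ∂F₁/∂y = 6*y*z - 24*z + 24
∇×F = (-6*x*y - 6*y^2*z - 4*z, -12*x + 24*y + 6*z, 6*y*z - 24*z + 24)
At (3, 1, 3): (-48, 6, -30).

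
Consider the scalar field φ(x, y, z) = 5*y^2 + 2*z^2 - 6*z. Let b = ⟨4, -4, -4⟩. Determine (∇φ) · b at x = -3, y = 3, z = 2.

-128

∂φ/∂x = 0
∂φ/∂y = 10*y
∂φ/∂z = 4*z - 6
∇φ at (-3, 3, 2) = (0, 30, 2)
∇φ · b = (0)(4) + (30)(-4) + (2)(-4) = -128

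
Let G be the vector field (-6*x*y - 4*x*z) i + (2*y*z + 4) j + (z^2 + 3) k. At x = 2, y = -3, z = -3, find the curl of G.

(∇×G)₁ = ∂G₃/∂y − ∂G₂/∂z = -2*y
(∇×G)₂ = ∂G₁/∂z − ∂G₃/∂x = -4*x
(∇×G)₃ = ∂G₂/∂x − ∂G₁/∂y = 6*x
∇×G = (-2*y, -4*x, 6*x)
At (2, -3, -3): (6, -8, 12).

(6, -8, 12)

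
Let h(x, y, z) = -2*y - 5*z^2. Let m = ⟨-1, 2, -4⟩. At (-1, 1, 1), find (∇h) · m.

∂h/∂x = 0
∂h/∂y = -2
∂h/∂z = -10*z
∇h at (-1, 1, 1) = (0, -2, -10)
∇h · m = (0)(-1) + (-2)(2) + (-10)(-4) = 36

36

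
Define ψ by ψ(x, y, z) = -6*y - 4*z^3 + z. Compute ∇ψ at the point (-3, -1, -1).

(0, -6, -11)

∂ψ/∂x = 0
∂ψ/∂y = -6
∂ψ/∂z = -12*z^2 + 1
∇ψ = (0, -6, -12*z^2 + 1)
At (-3, -1, -1): (0, -6, -11).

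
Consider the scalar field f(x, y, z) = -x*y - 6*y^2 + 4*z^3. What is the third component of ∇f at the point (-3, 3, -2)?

48

(∇f)_3 = ∂f/∂z = 12*z^2
At (-3, 3, -2): 48.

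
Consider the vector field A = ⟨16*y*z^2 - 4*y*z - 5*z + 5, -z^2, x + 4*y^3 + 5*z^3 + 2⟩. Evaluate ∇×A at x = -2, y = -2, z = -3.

(42, 194, -156)

(∇×A)₁ = ∂A₃/∂y − ∂A₂/∂z = 12*y^2 + 2*z
(∇×A)₂ = ∂A₁/∂z − ∂A₃/∂x = 32*y*z - 4*y - 6
(∇×A)₃ = ∂A₂/∂x − ∂A₁/∂y = -16*z^2 + 4*z
∇×A = (12*y^2 + 2*z, 32*y*z - 4*y - 6, -16*z^2 + 4*z)
At (-2, -2, -3): (42, 194, -156).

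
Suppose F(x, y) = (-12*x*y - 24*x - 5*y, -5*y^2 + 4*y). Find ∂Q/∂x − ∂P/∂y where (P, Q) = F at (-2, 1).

∂F₂/∂x = 0
∂F₁/∂y = -12*x - 5
Scalar curl = 12*x + 5
At (-2, 1): -19.

-19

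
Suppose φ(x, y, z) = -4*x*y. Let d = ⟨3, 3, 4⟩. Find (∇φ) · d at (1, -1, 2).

∂φ/∂x = -4*y
∂φ/∂y = -4*x
∂φ/∂z = 0
∇φ at (1, -1, 2) = (4, -4, 0)
∇φ · d = (4)(3) + (-4)(3) + (0)(4) = 0

0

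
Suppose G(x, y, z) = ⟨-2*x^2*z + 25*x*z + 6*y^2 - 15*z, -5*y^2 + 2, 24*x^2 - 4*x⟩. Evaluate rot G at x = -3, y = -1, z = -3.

(∇×G)₁ = ∂G₃/∂y − ∂G₂/∂z = 0
(∇×G)₂ = ∂G₁/∂z − ∂G₃/∂x = -2*x^2 - 23*x - 11
(∇×G)₃ = ∂G₂/∂x − ∂G₁/∂y = -12*y
∇×G = (0, -2*x^2 - 23*x - 11, -12*y)
At (-3, -1, -3): (0, 40, 12).

(0, 40, 12)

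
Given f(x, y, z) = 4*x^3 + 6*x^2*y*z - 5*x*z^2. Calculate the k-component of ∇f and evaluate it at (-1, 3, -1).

8

(∇f)_3 = ∂f/∂z = 6*x^2*y - 10*x*z
At (-1, 3, -1): 8.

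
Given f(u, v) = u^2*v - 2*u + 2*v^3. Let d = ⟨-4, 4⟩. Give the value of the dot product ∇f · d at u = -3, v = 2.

188

∂f/∂u = 2*u*v - 2
∂f/∂v = u^2 + 6*v^2
∇f at (-3, 2) = (-14, 33)
∇f · d = (-14)(-4) + (33)(4) = 188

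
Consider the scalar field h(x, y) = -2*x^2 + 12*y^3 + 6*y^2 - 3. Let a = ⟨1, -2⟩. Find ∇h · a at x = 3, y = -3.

∂h/∂x = -4*x
∂h/∂y = 36*y^2 + 12*y
∇h at (3, -3) = (-12, 288)
∇h · a = (-12)(1) + (288)(-2) = -588

-588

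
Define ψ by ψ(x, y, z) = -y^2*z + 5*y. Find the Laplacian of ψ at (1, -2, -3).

6

∂²ψ/∂x² = 0
∂²ψ/∂y² = -2*z
∂²ψ/∂z² = 0
∇²ψ = -2*z
At (1, -2, -3): 6.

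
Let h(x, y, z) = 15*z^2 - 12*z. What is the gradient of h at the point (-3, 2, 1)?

(0, 0, 18)

∂h/∂x = 0
∂h/∂y = 0
∂h/∂z = 30*z - 12
∇h = (0, 0, 30*z - 12)
At (-3, 2, 1): (0, 0, 18).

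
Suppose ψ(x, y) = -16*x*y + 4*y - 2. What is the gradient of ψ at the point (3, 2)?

(-32, -44)

∂ψ/∂x = -16*y
∂ψ/∂y = -16*x + 4
∇ψ = (-16*y, -16*x + 4)
At (3, 2): (-32, -44).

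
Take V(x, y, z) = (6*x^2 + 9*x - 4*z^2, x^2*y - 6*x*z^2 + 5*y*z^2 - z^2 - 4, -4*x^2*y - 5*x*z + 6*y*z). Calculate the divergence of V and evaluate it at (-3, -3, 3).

∂V₁/∂x = 12*x + 9
∂V₂/∂y = x^2 + 5*z^2
∂V₃/∂z = -5*x + 6*y
∇·V = x^2 + 7*x + 6*y + 5*z^2 + 9
At (-3, -3, 3): 24.

24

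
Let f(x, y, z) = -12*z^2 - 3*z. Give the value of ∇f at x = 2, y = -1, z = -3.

∂f/∂x = 0
∂f/∂y = 0
∂f/∂z = -24*z - 3
∇f = (0, 0, -24*z - 3)
At (2, -1, -3): (0, 0, 69).

(0, 0, 69)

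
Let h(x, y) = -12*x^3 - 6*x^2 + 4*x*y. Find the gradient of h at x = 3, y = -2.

∂h/∂x = -36*x^2 - 12*x + 4*y
∂h/∂y = 4*x
∇h = (-36*x^2 - 12*x + 4*y, 4*x)
At (3, -2): (-368, 12).

(-368, 12)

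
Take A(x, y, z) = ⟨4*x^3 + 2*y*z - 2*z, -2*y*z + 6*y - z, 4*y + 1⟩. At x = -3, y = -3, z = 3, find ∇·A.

∂A₁/∂x = 12*x^2
∂A₂/∂y = -2*z + 6
∂A₃/∂z = 0
∇·A = 12*x^2 - 2*z + 6
At (-3, -3, 3): 108.

108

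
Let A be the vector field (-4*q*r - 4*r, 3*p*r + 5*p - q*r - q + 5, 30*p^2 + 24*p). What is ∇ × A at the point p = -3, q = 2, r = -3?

(∇×A)₁ = ∂A₃/∂q − ∂A₂/∂r = -3*p + q
(∇×A)₂ = ∂A₁/∂r − ∂A₃/∂p = -60*p - 4*q - 28
(∇×A)₃ = ∂A₂/∂p − ∂A₁/∂q = 7*r + 5
∇×A = (-3*p + q, -60*p - 4*q - 28, 7*r + 5)
At (-3, 2, -3): (11, 144, -16).

(11, 144, -16)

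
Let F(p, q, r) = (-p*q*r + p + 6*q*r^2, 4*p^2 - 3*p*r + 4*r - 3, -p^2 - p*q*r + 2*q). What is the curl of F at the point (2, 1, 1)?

(2, 15, 9)

(∇×F)₁ = ∂F₃/∂q − ∂F₂/∂r = -p*r + 3*p - 2
(∇×F)₂ = ∂F₁/∂r − ∂F₃/∂p = -p*q + 2*p + 13*q*r
(∇×F)₃ = ∂F₂/∂p − ∂F₁/∂q = p*r + 8*p - 6*r^2 - 3*r
∇×F = (-p*r + 3*p - 2, -p*q + 2*p + 13*q*r, p*r + 8*p - 6*r^2 - 3*r)
At (2, 1, 1): (2, 15, 9).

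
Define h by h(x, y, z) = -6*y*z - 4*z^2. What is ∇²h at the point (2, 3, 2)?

∂²h/∂x² = 0
∂²h/∂y² = 0
∂²h/∂z² = -8
∇²h = -8
At (2, 3, 2): -8.

-8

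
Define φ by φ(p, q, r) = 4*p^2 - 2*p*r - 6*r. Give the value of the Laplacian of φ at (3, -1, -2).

∂²φ/∂p² = 8
∂²φ/∂q² = 0
∂²φ/∂r² = 0
∇²φ = 8
At (3, -1, -2): 8.

8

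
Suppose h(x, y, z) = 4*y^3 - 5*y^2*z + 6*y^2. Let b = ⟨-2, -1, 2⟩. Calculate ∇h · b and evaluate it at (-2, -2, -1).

∂h/∂x = 0
∂h/∂y = 12*y^2 - 10*y*z + 12*y
∂h/∂z = -5*y^2
∇h at (-2, -2, -1) = (0, 4, -20)
∇h · b = (0)(-2) + (4)(-1) + (-20)(2) = -44

-44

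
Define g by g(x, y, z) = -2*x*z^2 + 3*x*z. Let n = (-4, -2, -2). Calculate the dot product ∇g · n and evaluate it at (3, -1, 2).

∂g/∂x = -2*z^2 + 3*z
∂g/∂y = 0
∂g/∂z = -4*x*z + 3*x
∇g at (3, -1, 2) = (-2, 0, -15)
∇g · n = (-2)(-4) + (0)(-2) + (-15)(-2) = 38

38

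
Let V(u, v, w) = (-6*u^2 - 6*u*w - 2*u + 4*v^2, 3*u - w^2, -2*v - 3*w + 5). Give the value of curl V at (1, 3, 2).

(2, -6, -21)

(∇×V)₁ = ∂V₃/∂v − ∂V₂/∂w = 2*w - 2
(∇×V)₂ = ∂V₁/∂w − ∂V₃/∂u = -6*u
(∇×V)₃ = ∂V₂/∂u − ∂V₁/∂v = -8*v + 3
∇×V = (2*w - 2, -6*u, -8*v + 3)
At (1, 3, 2): (2, -6, -21).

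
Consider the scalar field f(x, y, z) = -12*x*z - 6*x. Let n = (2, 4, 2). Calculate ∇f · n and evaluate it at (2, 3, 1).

∂f/∂x = -12*z - 6
∂f/∂y = 0
∂f/∂z = -12*x
∇f at (2, 3, 1) = (-18, 0, -24)
∇f · n = (-18)(2) + (0)(4) + (-24)(2) = -84

-84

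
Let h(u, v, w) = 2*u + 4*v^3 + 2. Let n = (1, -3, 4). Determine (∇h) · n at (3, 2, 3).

∂h/∂u = 2
∂h/∂v = 12*v^2
∂h/∂w = 0
∇h at (3, 2, 3) = (2, 48, 0)
∇h · n = (2)(1) + (48)(-3) + (0)(4) = -142

-142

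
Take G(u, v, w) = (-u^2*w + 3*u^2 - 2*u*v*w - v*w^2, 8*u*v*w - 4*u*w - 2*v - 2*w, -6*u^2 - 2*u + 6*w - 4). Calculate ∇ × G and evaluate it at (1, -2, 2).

(22, 25, -32)

(∇×G)₁ = ∂G₃/∂v − ∂G₂/∂w = -8*u*v + 4*u + 2
(∇×G)₂ = ∂G₁/∂w − ∂G₃/∂u = -u^2 - 2*u*v + 12*u - 2*v*w + 2
(∇×G)₃ = ∂G₂/∂u − ∂G₁/∂v = 2*u*w + 8*v*w + w^2 - 4*w
∇×G = (-8*u*v + 4*u + 2, -u^2 - 2*u*v + 12*u - 2*v*w + 2, 2*u*w + 8*v*w + w^2 - 4*w)
At (1, -2, 2): (22, 25, -32).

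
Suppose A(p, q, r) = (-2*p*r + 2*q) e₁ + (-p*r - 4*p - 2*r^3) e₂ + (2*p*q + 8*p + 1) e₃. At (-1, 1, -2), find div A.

∂A₁/∂p = -2*r
∂A₂/∂q = 0
∂A₃/∂r = 0
∇·A = -2*r
At (-1, 1, -2): 4.

4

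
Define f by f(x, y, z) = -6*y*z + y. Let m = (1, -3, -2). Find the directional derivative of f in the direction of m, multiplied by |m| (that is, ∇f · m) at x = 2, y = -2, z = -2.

∂f/∂x = 0
∂f/∂y = -6*z + 1
∂f/∂z = -6*y
∇f at (2, -2, -2) = (0, 13, 12)
∇f · m = (0)(1) + (13)(-3) + (12)(-2) = -63

-63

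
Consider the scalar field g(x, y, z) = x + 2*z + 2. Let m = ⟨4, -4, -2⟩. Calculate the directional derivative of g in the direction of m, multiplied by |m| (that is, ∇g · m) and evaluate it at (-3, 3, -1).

∂g/∂x = 1
∂g/∂y = 0
∂g/∂z = 2
∇g at (-3, 3, -1) = (1, 0, 2)
∇g · m = (1)(4) + (0)(-4) + (2)(-2) = 0

0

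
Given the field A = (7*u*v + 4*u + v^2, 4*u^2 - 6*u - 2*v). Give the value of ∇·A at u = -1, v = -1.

∂A₁/∂u = 7*v + 4
∂A₂/∂v = -2
∇·A = 7*v + 2
At (-1, -1): -5.

-5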